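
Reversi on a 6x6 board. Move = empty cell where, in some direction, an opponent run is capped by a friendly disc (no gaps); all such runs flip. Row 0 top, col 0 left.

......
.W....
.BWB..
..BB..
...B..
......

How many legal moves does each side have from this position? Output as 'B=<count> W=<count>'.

-- B to move --
(0,0): flips 2 -> legal
(0,1): flips 1 -> legal
(0,2): no bracket -> illegal
(1,0): no bracket -> illegal
(1,2): flips 1 -> legal
(1,3): no bracket -> illegal
(2,0): no bracket -> illegal
(3,1): no bracket -> illegal
B mobility = 3
-- W to move --
(1,0): no bracket -> illegal
(1,2): no bracket -> illegal
(1,3): no bracket -> illegal
(1,4): no bracket -> illegal
(2,0): flips 1 -> legal
(2,4): flips 1 -> legal
(3,0): no bracket -> illegal
(3,1): flips 1 -> legal
(3,4): no bracket -> illegal
(4,1): no bracket -> illegal
(4,2): flips 1 -> legal
(4,4): flips 1 -> legal
(5,2): no bracket -> illegal
(5,3): no bracket -> illegal
(5,4): no bracket -> illegal
W mobility = 5

Answer: B=3 W=5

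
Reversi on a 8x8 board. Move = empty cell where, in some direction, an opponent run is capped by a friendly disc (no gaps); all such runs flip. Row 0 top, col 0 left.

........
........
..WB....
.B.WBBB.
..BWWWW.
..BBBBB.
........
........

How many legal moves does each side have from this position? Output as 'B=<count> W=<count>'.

Answer: B=8 W=17

Derivation:
-- B to move --
(1,1): flips 3 -> legal
(1,2): no bracket -> illegal
(1,3): flips 1 -> legal
(2,1): flips 1 -> legal
(2,4): flips 1 -> legal
(3,2): flips 2 -> legal
(3,7): flips 1 -> legal
(4,7): flips 4 -> legal
(5,7): flips 1 -> legal
B mobility = 8
-- W to move --
(1,2): flips 2 -> legal
(1,3): flips 1 -> legal
(1,4): no bracket -> illegal
(2,0): no bracket -> illegal
(2,1): no bracket -> illegal
(2,4): flips 3 -> legal
(2,5): flips 2 -> legal
(2,6): flips 2 -> legal
(2,7): flips 1 -> legal
(3,0): no bracket -> illegal
(3,2): no bracket -> illegal
(3,7): flips 3 -> legal
(4,0): flips 1 -> legal
(4,1): flips 1 -> legal
(4,7): no bracket -> illegal
(5,1): flips 1 -> legal
(5,7): no bracket -> illegal
(6,1): flips 1 -> legal
(6,2): flips 1 -> legal
(6,3): flips 2 -> legal
(6,4): flips 2 -> legal
(6,5): flips 2 -> legal
(6,6): flips 2 -> legal
(6,7): flips 1 -> legal
W mobility = 17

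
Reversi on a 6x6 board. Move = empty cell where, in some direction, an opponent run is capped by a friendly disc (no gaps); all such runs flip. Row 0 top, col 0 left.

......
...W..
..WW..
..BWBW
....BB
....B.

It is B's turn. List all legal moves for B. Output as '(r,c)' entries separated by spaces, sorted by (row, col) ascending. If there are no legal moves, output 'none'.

Answer: (1,1) (1,2) (1,4) (2,5)

Derivation:
(0,2): no bracket -> illegal
(0,3): no bracket -> illegal
(0,4): no bracket -> illegal
(1,1): flips 2 -> legal
(1,2): flips 2 -> legal
(1,4): flips 1 -> legal
(2,1): no bracket -> illegal
(2,4): no bracket -> illegal
(2,5): flips 1 -> legal
(3,1): no bracket -> illegal
(4,2): no bracket -> illegal
(4,3): no bracket -> illegal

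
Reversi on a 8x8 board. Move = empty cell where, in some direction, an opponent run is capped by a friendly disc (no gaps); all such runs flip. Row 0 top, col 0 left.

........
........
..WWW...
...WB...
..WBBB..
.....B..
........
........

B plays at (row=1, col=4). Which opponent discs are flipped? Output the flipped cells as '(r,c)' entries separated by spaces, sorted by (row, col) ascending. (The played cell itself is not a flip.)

Dir NW: first cell '.' (not opp) -> no flip
Dir N: first cell '.' (not opp) -> no flip
Dir NE: first cell '.' (not opp) -> no flip
Dir W: first cell '.' (not opp) -> no flip
Dir E: first cell '.' (not opp) -> no flip
Dir SW: opp run (2,3), next='.' -> no flip
Dir S: opp run (2,4) capped by B -> flip
Dir SE: first cell '.' (not opp) -> no flip

Answer: (2,4)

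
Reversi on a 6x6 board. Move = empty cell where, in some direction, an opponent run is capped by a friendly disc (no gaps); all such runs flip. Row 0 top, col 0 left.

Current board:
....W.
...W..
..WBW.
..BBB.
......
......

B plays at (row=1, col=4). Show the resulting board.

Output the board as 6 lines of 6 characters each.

Place B at (1,4); scan 8 dirs for brackets.
Dir NW: first cell '.' (not opp) -> no flip
Dir N: opp run (0,4), next=edge -> no flip
Dir NE: first cell '.' (not opp) -> no flip
Dir W: opp run (1,3), next='.' -> no flip
Dir E: first cell '.' (not opp) -> no flip
Dir SW: first cell 'B' (not opp) -> no flip
Dir S: opp run (2,4) capped by B -> flip
Dir SE: first cell '.' (not opp) -> no flip
All flips: (2,4)

Answer: ....W.
...WB.
..WBB.
..BBB.
......
......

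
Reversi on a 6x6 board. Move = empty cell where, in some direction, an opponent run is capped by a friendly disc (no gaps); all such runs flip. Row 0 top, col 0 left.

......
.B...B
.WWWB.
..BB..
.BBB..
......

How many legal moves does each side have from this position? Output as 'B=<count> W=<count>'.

Answer: B=6 W=8

Derivation:
-- B to move --
(1,0): flips 1 -> legal
(1,2): flips 1 -> legal
(1,3): flips 1 -> legal
(1,4): flips 1 -> legal
(2,0): flips 3 -> legal
(3,0): no bracket -> illegal
(3,1): flips 1 -> legal
(3,4): no bracket -> illegal
B mobility = 6
-- W to move --
(0,0): flips 1 -> legal
(0,1): flips 1 -> legal
(0,2): no bracket -> illegal
(0,4): no bracket -> illegal
(0,5): no bracket -> illegal
(1,0): no bracket -> illegal
(1,2): no bracket -> illegal
(1,3): no bracket -> illegal
(1,4): no bracket -> illegal
(2,0): no bracket -> illegal
(2,5): flips 1 -> legal
(3,0): no bracket -> illegal
(3,1): no bracket -> illegal
(3,4): no bracket -> illegal
(3,5): no bracket -> illegal
(4,0): no bracket -> illegal
(4,4): flips 1 -> legal
(5,0): flips 2 -> legal
(5,1): no bracket -> illegal
(5,2): flips 2 -> legal
(5,3): flips 2 -> legal
(5,4): flips 2 -> legal
W mobility = 8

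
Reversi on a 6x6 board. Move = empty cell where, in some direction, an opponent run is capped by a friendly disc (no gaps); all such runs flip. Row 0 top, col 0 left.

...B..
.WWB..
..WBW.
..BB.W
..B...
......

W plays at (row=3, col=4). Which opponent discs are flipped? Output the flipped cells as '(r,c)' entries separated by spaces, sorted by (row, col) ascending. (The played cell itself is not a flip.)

Answer: (2,3)

Derivation:
Dir NW: opp run (2,3) capped by W -> flip
Dir N: first cell 'W' (not opp) -> no flip
Dir NE: first cell '.' (not opp) -> no flip
Dir W: opp run (3,3) (3,2), next='.' -> no flip
Dir E: first cell 'W' (not opp) -> no flip
Dir SW: first cell '.' (not opp) -> no flip
Dir S: first cell '.' (not opp) -> no flip
Dir SE: first cell '.' (not opp) -> no flip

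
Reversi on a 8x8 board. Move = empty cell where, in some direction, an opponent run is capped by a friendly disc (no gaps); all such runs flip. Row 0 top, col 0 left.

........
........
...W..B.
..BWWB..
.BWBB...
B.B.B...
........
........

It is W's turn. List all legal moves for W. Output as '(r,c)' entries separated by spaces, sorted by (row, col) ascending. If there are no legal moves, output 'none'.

(1,5): no bracket -> illegal
(1,6): no bracket -> illegal
(1,7): no bracket -> illegal
(2,1): no bracket -> illegal
(2,2): flips 1 -> legal
(2,4): no bracket -> illegal
(2,5): no bracket -> illegal
(2,7): no bracket -> illegal
(3,0): no bracket -> illegal
(3,1): flips 1 -> legal
(3,6): flips 1 -> legal
(3,7): no bracket -> illegal
(4,0): flips 1 -> legal
(4,5): flips 2 -> legal
(4,6): no bracket -> illegal
(5,1): no bracket -> illegal
(5,3): flips 1 -> legal
(5,5): flips 1 -> legal
(6,0): no bracket -> illegal
(6,1): flips 2 -> legal
(6,2): flips 1 -> legal
(6,3): no bracket -> illegal
(6,4): flips 2 -> legal
(6,5): no bracket -> illegal

Answer: (2,2) (3,1) (3,6) (4,0) (4,5) (5,3) (5,5) (6,1) (6,2) (6,4)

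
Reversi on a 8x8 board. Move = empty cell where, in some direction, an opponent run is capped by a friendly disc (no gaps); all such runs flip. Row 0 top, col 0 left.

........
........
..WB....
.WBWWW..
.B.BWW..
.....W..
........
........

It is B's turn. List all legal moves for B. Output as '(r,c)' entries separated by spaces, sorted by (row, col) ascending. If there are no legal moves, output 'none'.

(1,1): no bracket -> illegal
(1,2): flips 1 -> legal
(1,3): no bracket -> illegal
(2,0): no bracket -> illegal
(2,1): flips 2 -> legal
(2,4): no bracket -> illegal
(2,5): flips 1 -> legal
(2,6): no bracket -> illegal
(3,0): flips 1 -> legal
(3,6): flips 3 -> legal
(4,0): no bracket -> illegal
(4,2): no bracket -> illegal
(4,6): flips 2 -> legal
(5,3): no bracket -> illegal
(5,4): no bracket -> illegal
(5,6): flips 2 -> legal
(6,4): no bracket -> illegal
(6,5): no bracket -> illegal
(6,6): no bracket -> illegal

Answer: (1,2) (2,1) (2,5) (3,0) (3,6) (4,6) (5,6)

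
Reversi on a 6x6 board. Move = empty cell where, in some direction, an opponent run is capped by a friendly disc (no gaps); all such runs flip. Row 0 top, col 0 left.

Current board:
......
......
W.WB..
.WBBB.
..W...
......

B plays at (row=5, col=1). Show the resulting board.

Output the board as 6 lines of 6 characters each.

Place B at (5,1); scan 8 dirs for brackets.
Dir NW: first cell '.' (not opp) -> no flip
Dir N: first cell '.' (not opp) -> no flip
Dir NE: opp run (4,2) capped by B -> flip
Dir W: first cell '.' (not opp) -> no flip
Dir E: first cell '.' (not opp) -> no flip
Dir SW: edge -> no flip
Dir S: edge -> no flip
Dir SE: edge -> no flip
All flips: (4,2)

Answer: ......
......
W.WB..
.WBBB.
..B...
.B....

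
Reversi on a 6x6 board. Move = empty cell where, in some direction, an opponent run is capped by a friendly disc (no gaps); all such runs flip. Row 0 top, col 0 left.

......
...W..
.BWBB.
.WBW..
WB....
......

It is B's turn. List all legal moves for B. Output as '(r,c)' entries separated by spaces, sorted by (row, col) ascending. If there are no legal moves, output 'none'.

Answer: (0,2) (0,3) (1,2) (3,0) (3,4) (4,2) (4,3)

Derivation:
(0,2): flips 1 -> legal
(0,3): flips 1 -> legal
(0,4): no bracket -> illegal
(1,1): no bracket -> illegal
(1,2): flips 1 -> legal
(1,4): no bracket -> illegal
(2,0): no bracket -> illegal
(3,0): flips 1 -> legal
(3,4): flips 1 -> legal
(4,2): flips 1 -> legal
(4,3): flips 1 -> legal
(4,4): no bracket -> illegal
(5,0): no bracket -> illegal
(5,1): no bracket -> illegal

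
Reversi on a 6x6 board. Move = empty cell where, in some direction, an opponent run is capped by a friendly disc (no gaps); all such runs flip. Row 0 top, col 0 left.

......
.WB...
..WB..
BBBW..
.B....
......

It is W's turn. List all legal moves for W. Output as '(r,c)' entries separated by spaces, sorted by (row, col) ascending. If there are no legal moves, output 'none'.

Answer: (0,2) (1,3) (2,4) (4,0) (4,2)

Derivation:
(0,1): no bracket -> illegal
(0,2): flips 1 -> legal
(0,3): no bracket -> illegal
(1,3): flips 2 -> legal
(1,4): no bracket -> illegal
(2,0): no bracket -> illegal
(2,1): no bracket -> illegal
(2,4): flips 1 -> legal
(3,4): no bracket -> illegal
(4,0): flips 1 -> legal
(4,2): flips 1 -> legal
(4,3): no bracket -> illegal
(5,0): no bracket -> illegal
(5,1): no bracket -> illegal
(5,2): no bracket -> illegal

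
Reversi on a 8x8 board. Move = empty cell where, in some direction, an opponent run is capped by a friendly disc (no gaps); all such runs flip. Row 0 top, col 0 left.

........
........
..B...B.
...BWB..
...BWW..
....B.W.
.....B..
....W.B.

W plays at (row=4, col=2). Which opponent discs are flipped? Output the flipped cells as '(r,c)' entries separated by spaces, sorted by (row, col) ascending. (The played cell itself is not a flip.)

Answer: (4,3)

Derivation:
Dir NW: first cell '.' (not opp) -> no flip
Dir N: first cell '.' (not opp) -> no flip
Dir NE: opp run (3,3), next='.' -> no flip
Dir W: first cell '.' (not opp) -> no flip
Dir E: opp run (4,3) capped by W -> flip
Dir SW: first cell '.' (not opp) -> no flip
Dir S: first cell '.' (not opp) -> no flip
Dir SE: first cell '.' (not opp) -> no flip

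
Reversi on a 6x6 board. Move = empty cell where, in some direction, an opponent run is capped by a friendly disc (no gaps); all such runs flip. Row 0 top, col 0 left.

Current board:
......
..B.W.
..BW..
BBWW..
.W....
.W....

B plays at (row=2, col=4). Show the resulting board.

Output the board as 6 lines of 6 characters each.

Answer: ......
..B.W.
..BBB.
BBWW..
.W....
.W....

Derivation:
Place B at (2,4); scan 8 dirs for brackets.
Dir NW: first cell '.' (not opp) -> no flip
Dir N: opp run (1,4), next='.' -> no flip
Dir NE: first cell '.' (not opp) -> no flip
Dir W: opp run (2,3) capped by B -> flip
Dir E: first cell '.' (not opp) -> no flip
Dir SW: opp run (3,3), next='.' -> no flip
Dir S: first cell '.' (not opp) -> no flip
Dir SE: first cell '.' (not opp) -> no flip
All flips: (2,3)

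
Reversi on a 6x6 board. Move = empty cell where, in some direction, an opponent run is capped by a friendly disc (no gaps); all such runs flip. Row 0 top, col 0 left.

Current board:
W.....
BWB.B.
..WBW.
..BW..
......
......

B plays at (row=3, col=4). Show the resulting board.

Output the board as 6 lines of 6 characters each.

Answer: W.....
BWB.B.
..WBB.
..BBB.
......
......

Derivation:
Place B at (3,4); scan 8 dirs for brackets.
Dir NW: first cell 'B' (not opp) -> no flip
Dir N: opp run (2,4) capped by B -> flip
Dir NE: first cell '.' (not opp) -> no flip
Dir W: opp run (3,3) capped by B -> flip
Dir E: first cell '.' (not opp) -> no flip
Dir SW: first cell '.' (not opp) -> no flip
Dir S: first cell '.' (not opp) -> no flip
Dir SE: first cell '.' (not opp) -> no flip
All flips: (2,4) (3,3)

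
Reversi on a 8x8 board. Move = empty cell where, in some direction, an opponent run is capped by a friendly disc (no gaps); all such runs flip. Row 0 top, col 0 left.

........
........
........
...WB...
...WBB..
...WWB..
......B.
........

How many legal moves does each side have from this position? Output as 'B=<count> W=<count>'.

Answer: B=7 W=7

Derivation:
-- B to move --
(2,2): flips 1 -> legal
(2,3): no bracket -> illegal
(2,4): no bracket -> illegal
(3,2): flips 1 -> legal
(4,2): flips 1 -> legal
(5,2): flips 3 -> legal
(6,2): flips 1 -> legal
(6,3): flips 1 -> legal
(6,4): flips 1 -> legal
(6,5): no bracket -> illegal
B mobility = 7
-- W to move --
(2,3): no bracket -> illegal
(2,4): flips 2 -> legal
(2,5): flips 1 -> legal
(3,5): flips 2 -> legal
(3,6): flips 1 -> legal
(4,6): flips 2 -> legal
(5,6): flips 1 -> legal
(5,7): no bracket -> illegal
(6,4): no bracket -> illegal
(6,5): no bracket -> illegal
(6,7): no bracket -> illegal
(7,5): no bracket -> illegal
(7,6): no bracket -> illegal
(7,7): flips 3 -> legal
W mobility = 7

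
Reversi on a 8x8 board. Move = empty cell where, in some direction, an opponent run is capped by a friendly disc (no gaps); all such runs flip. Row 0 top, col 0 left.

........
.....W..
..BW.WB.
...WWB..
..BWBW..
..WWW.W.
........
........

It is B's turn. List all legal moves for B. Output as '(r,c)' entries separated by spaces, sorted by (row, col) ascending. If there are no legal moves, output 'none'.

(0,4): flips 1 -> legal
(0,5): flips 2 -> legal
(0,6): no bracket -> illegal
(1,2): no bracket -> illegal
(1,3): no bracket -> illegal
(1,4): no bracket -> illegal
(1,6): no bracket -> illegal
(2,4): flips 4 -> legal
(3,2): flips 2 -> legal
(3,6): no bracket -> illegal
(4,1): no bracket -> illegal
(4,6): flips 1 -> legal
(4,7): no bracket -> illegal
(5,1): no bracket -> illegal
(5,5): flips 1 -> legal
(5,7): no bracket -> illegal
(6,1): no bracket -> illegal
(6,2): flips 2 -> legal
(6,3): no bracket -> illegal
(6,4): flips 2 -> legal
(6,5): no bracket -> illegal
(6,6): no bracket -> illegal
(6,7): no bracket -> illegal

Answer: (0,4) (0,5) (2,4) (3,2) (4,6) (5,5) (6,2) (6,4)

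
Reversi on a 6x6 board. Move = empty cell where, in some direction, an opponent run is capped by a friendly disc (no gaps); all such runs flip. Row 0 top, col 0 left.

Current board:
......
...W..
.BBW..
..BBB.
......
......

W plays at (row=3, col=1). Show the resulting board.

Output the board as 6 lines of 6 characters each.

Place W at (3,1); scan 8 dirs for brackets.
Dir NW: first cell '.' (not opp) -> no flip
Dir N: opp run (2,1), next='.' -> no flip
Dir NE: opp run (2,2) capped by W -> flip
Dir W: first cell '.' (not opp) -> no flip
Dir E: opp run (3,2) (3,3) (3,4), next='.' -> no flip
Dir SW: first cell '.' (not opp) -> no flip
Dir S: first cell '.' (not opp) -> no flip
Dir SE: first cell '.' (not opp) -> no flip
All flips: (2,2)

Answer: ......
...W..
.BWW..
.WBBB.
......
......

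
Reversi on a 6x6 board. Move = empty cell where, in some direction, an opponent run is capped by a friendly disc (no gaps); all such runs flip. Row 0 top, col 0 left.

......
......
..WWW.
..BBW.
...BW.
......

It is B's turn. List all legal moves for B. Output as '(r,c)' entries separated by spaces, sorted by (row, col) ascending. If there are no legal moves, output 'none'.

Answer: (1,1) (1,2) (1,3) (1,4) (1,5) (2,5) (3,5) (4,5) (5,5)

Derivation:
(1,1): flips 1 -> legal
(1,2): flips 1 -> legal
(1,3): flips 1 -> legal
(1,4): flips 1 -> legal
(1,5): flips 1 -> legal
(2,1): no bracket -> illegal
(2,5): flips 1 -> legal
(3,1): no bracket -> illegal
(3,5): flips 1 -> legal
(4,5): flips 1 -> legal
(5,3): no bracket -> illegal
(5,4): no bracket -> illegal
(5,5): flips 1 -> legal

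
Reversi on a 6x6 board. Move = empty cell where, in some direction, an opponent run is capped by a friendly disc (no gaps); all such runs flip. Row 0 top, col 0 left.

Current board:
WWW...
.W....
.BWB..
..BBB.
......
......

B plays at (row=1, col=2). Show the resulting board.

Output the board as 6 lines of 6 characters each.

Place B at (1,2); scan 8 dirs for brackets.
Dir NW: opp run (0,1), next=edge -> no flip
Dir N: opp run (0,2), next=edge -> no flip
Dir NE: first cell '.' (not opp) -> no flip
Dir W: opp run (1,1), next='.' -> no flip
Dir E: first cell '.' (not opp) -> no flip
Dir SW: first cell 'B' (not opp) -> no flip
Dir S: opp run (2,2) capped by B -> flip
Dir SE: first cell 'B' (not opp) -> no flip
All flips: (2,2)

Answer: WWW...
.WB...
.BBB..
..BBB.
......
......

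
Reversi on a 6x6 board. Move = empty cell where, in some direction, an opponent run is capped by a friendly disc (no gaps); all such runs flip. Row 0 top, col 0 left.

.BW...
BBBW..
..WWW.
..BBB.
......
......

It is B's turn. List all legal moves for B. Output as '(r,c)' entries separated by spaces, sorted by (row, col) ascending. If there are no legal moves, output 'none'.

(0,3): flips 3 -> legal
(0,4): no bracket -> illegal
(1,4): flips 3 -> legal
(1,5): flips 1 -> legal
(2,1): no bracket -> illegal
(2,5): no bracket -> illegal
(3,1): no bracket -> illegal
(3,5): no bracket -> illegal

Answer: (0,3) (1,4) (1,5)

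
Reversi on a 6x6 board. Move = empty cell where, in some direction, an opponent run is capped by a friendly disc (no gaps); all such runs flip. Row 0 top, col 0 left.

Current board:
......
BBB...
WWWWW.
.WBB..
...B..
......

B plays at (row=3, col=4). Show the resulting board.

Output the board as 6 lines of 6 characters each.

Place B at (3,4); scan 8 dirs for brackets.
Dir NW: opp run (2,3) capped by B -> flip
Dir N: opp run (2,4), next='.' -> no flip
Dir NE: first cell '.' (not opp) -> no flip
Dir W: first cell 'B' (not opp) -> no flip
Dir E: first cell '.' (not opp) -> no flip
Dir SW: first cell 'B' (not opp) -> no flip
Dir S: first cell '.' (not opp) -> no flip
Dir SE: first cell '.' (not opp) -> no flip
All flips: (2,3)

Answer: ......
BBB...
WWWBW.
.WBBB.
...B..
......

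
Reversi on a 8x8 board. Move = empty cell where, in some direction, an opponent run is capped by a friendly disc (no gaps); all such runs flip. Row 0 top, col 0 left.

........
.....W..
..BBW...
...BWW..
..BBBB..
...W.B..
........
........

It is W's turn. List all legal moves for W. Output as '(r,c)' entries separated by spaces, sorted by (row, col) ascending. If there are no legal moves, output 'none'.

(1,1): no bracket -> illegal
(1,2): flips 1 -> legal
(1,3): flips 3 -> legal
(1,4): no bracket -> illegal
(2,1): flips 2 -> legal
(3,1): flips 1 -> legal
(3,2): flips 1 -> legal
(3,6): no bracket -> illegal
(4,1): no bracket -> illegal
(4,6): no bracket -> illegal
(5,1): flips 2 -> legal
(5,2): flips 1 -> legal
(5,4): flips 1 -> legal
(5,6): flips 1 -> legal
(6,4): no bracket -> illegal
(6,5): flips 2 -> legal
(6,6): no bracket -> illegal

Answer: (1,2) (1,3) (2,1) (3,1) (3,2) (5,1) (5,2) (5,4) (5,6) (6,5)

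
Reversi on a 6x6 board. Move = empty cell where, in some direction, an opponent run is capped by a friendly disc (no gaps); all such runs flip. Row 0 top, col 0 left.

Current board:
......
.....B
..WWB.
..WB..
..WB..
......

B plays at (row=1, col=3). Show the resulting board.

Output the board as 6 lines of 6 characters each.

Place B at (1,3); scan 8 dirs for brackets.
Dir NW: first cell '.' (not opp) -> no flip
Dir N: first cell '.' (not opp) -> no flip
Dir NE: first cell '.' (not opp) -> no flip
Dir W: first cell '.' (not opp) -> no flip
Dir E: first cell '.' (not opp) -> no flip
Dir SW: opp run (2,2), next='.' -> no flip
Dir S: opp run (2,3) capped by B -> flip
Dir SE: first cell 'B' (not opp) -> no flip
All flips: (2,3)

Answer: ......
...B.B
..WBB.
..WB..
..WB..
......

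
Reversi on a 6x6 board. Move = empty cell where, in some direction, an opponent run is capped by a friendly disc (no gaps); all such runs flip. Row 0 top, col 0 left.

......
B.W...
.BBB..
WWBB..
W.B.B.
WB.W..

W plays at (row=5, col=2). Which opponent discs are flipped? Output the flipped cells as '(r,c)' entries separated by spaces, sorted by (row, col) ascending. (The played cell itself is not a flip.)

Dir NW: first cell '.' (not opp) -> no flip
Dir N: opp run (4,2) (3,2) (2,2) capped by W -> flip
Dir NE: first cell '.' (not opp) -> no flip
Dir W: opp run (5,1) capped by W -> flip
Dir E: first cell 'W' (not opp) -> no flip
Dir SW: edge -> no flip
Dir S: edge -> no flip
Dir SE: edge -> no flip

Answer: (2,2) (3,2) (4,2) (5,1)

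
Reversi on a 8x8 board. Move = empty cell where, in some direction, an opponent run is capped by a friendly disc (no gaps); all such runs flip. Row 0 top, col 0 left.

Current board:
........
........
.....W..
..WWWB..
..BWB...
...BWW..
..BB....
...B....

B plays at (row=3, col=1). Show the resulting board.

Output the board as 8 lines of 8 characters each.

Place B at (3,1); scan 8 dirs for brackets.
Dir NW: first cell '.' (not opp) -> no flip
Dir N: first cell '.' (not opp) -> no flip
Dir NE: first cell '.' (not opp) -> no flip
Dir W: first cell '.' (not opp) -> no flip
Dir E: opp run (3,2) (3,3) (3,4) capped by B -> flip
Dir SW: first cell '.' (not opp) -> no flip
Dir S: first cell '.' (not opp) -> no flip
Dir SE: first cell 'B' (not opp) -> no flip
All flips: (3,2) (3,3) (3,4)

Answer: ........
........
.....W..
.BBBBB..
..BWB...
...BWW..
..BB....
...B....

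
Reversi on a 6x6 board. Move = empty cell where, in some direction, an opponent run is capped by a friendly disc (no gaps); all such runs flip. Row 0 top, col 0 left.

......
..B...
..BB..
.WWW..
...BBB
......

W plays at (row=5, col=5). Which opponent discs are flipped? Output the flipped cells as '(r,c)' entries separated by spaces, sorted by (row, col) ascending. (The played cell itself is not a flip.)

Dir NW: opp run (4,4) capped by W -> flip
Dir N: opp run (4,5), next='.' -> no flip
Dir NE: edge -> no flip
Dir W: first cell '.' (not opp) -> no flip
Dir E: edge -> no flip
Dir SW: edge -> no flip
Dir S: edge -> no flip
Dir SE: edge -> no flip

Answer: (4,4)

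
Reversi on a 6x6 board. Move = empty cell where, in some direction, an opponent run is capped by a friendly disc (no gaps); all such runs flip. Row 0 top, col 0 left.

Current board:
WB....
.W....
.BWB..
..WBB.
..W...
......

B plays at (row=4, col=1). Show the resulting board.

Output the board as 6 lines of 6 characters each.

Place B at (4,1); scan 8 dirs for brackets.
Dir NW: first cell '.' (not opp) -> no flip
Dir N: first cell '.' (not opp) -> no flip
Dir NE: opp run (3,2) capped by B -> flip
Dir W: first cell '.' (not opp) -> no flip
Dir E: opp run (4,2), next='.' -> no flip
Dir SW: first cell '.' (not opp) -> no flip
Dir S: first cell '.' (not opp) -> no flip
Dir SE: first cell '.' (not opp) -> no flip
All flips: (3,2)

Answer: WB....
.W....
.BWB..
..BBB.
.BW...
......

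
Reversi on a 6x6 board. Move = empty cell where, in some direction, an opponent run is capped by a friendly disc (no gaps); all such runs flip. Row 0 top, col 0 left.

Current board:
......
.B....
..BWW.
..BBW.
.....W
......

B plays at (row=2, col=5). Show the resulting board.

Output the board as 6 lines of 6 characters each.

Place B at (2,5); scan 8 dirs for brackets.
Dir NW: first cell '.' (not opp) -> no flip
Dir N: first cell '.' (not opp) -> no flip
Dir NE: edge -> no flip
Dir W: opp run (2,4) (2,3) capped by B -> flip
Dir E: edge -> no flip
Dir SW: opp run (3,4), next='.' -> no flip
Dir S: first cell '.' (not opp) -> no flip
Dir SE: edge -> no flip
All flips: (2,3) (2,4)

Answer: ......
.B....
..BBBB
..BBW.
.....W
......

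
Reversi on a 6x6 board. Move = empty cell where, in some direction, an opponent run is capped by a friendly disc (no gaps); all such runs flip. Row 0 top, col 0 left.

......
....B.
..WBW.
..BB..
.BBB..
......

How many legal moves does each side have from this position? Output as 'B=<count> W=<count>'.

-- B to move --
(1,1): flips 1 -> legal
(1,2): flips 1 -> legal
(1,3): no bracket -> illegal
(1,5): flips 1 -> legal
(2,1): flips 1 -> legal
(2,5): flips 1 -> legal
(3,1): no bracket -> illegal
(3,4): flips 1 -> legal
(3,5): no bracket -> illegal
B mobility = 6
-- W to move --
(0,3): no bracket -> illegal
(0,4): flips 1 -> legal
(0,5): no bracket -> illegal
(1,2): no bracket -> illegal
(1,3): no bracket -> illegal
(1,5): no bracket -> illegal
(2,1): no bracket -> illegal
(2,5): no bracket -> illegal
(3,0): no bracket -> illegal
(3,1): no bracket -> illegal
(3,4): no bracket -> illegal
(4,0): no bracket -> illegal
(4,4): flips 1 -> legal
(5,0): no bracket -> illegal
(5,1): flips 2 -> legal
(5,2): flips 2 -> legal
(5,3): no bracket -> illegal
(5,4): no bracket -> illegal
W mobility = 4

Answer: B=6 W=4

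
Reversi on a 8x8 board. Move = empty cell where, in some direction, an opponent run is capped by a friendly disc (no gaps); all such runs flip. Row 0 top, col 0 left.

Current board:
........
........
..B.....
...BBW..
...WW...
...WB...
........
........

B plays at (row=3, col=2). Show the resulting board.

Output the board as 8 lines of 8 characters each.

Place B at (3,2); scan 8 dirs for brackets.
Dir NW: first cell '.' (not opp) -> no flip
Dir N: first cell 'B' (not opp) -> no flip
Dir NE: first cell '.' (not opp) -> no flip
Dir W: first cell '.' (not opp) -> no flip
Dir E: first cell 'B' (not opp) -> no flip
Dir SW: first cell '.' (not opp) -> no flip
Dir S: first cell '.' (not opp) -> no flip
Dir SE: opp run (4,3) capped by B -> flip
All flips: (4,3)

Answer: ........
........
..B.....
..BBBW..
...BW...
...WB...
........
........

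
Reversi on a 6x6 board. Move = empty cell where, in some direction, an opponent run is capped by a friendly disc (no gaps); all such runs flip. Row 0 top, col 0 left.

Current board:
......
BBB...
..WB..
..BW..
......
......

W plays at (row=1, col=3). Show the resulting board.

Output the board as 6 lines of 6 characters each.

Place W at (1,3); scan 8 dirs for brackets.
Dir NW: first cell '.' (not opp) -> no flip
Dir N: first cell '.' (not opp) -> no flip
Dir NE: first cell '.' (not opp) -> no flip
Dir W: opp run (1,2) (1,1) (1,0), next=edge -> no flip
Dir E: first cell '.' (not opp) -> no flip
Dir SW: first cell 'W' (not opp) -> no flip
Dir S: opp run (2,3) capped by W -> flip
Dir SE: first cell '.' (not opp) -> no flip
All flips: (2,3)

Answer: ......
BBBW..
..WW..
..BW..
......
......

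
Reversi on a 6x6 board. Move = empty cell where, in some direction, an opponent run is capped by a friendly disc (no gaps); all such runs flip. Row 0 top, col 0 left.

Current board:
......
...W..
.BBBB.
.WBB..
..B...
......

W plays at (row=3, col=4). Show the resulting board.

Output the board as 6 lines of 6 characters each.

Place W at (3,4); scan 8 dirs for brackets.
Dir NW: opp run (2,3), next='.' -> no flip
Dir N: opp run (2,4), next='.' -> no flip
Dir NE: first cell '.' (not opp) -> no flip
Dir W: opp run (3,3) (3,2) capped by W -> flip
Dir E: first cell '.' (not opp) -> no flip
Dir SW: first cell '.' (not opp) -> no flip
Dir S: first cell '.' (not opp) -> no flip
Dir SE: first cell '.' (not opp) -> no flip
All flips: (3,2) (3,3)

Answer: ......
...W..
.BBBB.
.WWWW.
..B...
......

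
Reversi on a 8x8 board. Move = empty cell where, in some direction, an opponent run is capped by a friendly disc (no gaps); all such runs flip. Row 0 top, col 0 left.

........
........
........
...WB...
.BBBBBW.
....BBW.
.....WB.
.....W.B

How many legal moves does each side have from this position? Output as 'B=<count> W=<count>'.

Answer: B=11 W=10

Derivation:
-- B to move --
(2,2): flips 1 -> legal
(2,3): flips 1 -> legal
(2,4): flips 1 -> legal
(3,2): flips 1 -> legal
(3,5): no bracket -> illegal
(3,6): flips 2 -> legal
(3,7): flips 1 -> legal
(4,7): flips 1 -> legal
(5,7): flips 1 -> legal
(6,4): flips 1 -> legal
(6,7): flips 1 -> legal
(7,4): no bracket -> illegal
(7,6): flips 1 -> legal
B mobility = 11
-- W to move --
(2,3): flips 2 -> legal
(2,4): no bracket -> illegal
(2,5): no bracket -> illegal
(3,0): no bracket -> illegal
(3,1): no bracket -> illegal
(3,2): flips 2 -> legal
(3,5): flips 3 -> legal
(3,6): no bracket -> illegal
(4,0): flips 5 -> legal
(5,0): no bracket -> illegal
(5,1): flips 1 -> legal
(5,2): no bracket -> illegal
(5,3): flips 3 -> legal
(5,7): flips 1 -> legal
(6,3): no bracket -> illegal
(6,4): flips 1 -> legal
(6,7): flips 1 -> legal
(7,6): flips 1 -> legal
W mobility = 10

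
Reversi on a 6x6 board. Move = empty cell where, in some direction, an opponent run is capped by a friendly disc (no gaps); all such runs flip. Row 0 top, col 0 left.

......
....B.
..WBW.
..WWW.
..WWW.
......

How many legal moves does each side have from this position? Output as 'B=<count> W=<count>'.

-- B to move --
(1,1): no bracket -> illegal
(1,2): no bracket -> illegal
(1,3): no bracket -> illegal
(1,5): no bracket -> illegal
(2,1): flips 1 -> legal
(2,5): flips 1 -> legal
(3,1): no bracket -> illegal
(3,5): no bracket -> illegal
(4,1): flips 1 -> legal
(4,5): flips 1 -> legal
(5,1): no bracket -> illegal
(5,2): no bracket -> illegal
(5,3): flips 2 -> legal
(5,4): flips 3 -> legal
(5,5): no bracket -> illegal
B mobility = 6
-- W to move --
(0,3): no bracket -> illegal
(0,4): flips 1 -> legal
(0,5): flips 2 -> legal
(1,2): flips 1 -> legal
(1,3): flips 1 -> legal
(1,5): no bracket -> illegal
(2,5): no bracket -> illegal
W mobility = 4

Answer: B=6 W=4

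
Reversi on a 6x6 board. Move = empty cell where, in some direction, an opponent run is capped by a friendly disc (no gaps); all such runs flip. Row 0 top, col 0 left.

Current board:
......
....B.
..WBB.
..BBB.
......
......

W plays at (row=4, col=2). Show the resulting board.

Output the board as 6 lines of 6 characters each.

Answer: ......
....B.
..WBB.
..WBB.
..W...
......

Derivation:
Place W at (4,2); scan 8 dirs for brackets.
Dir NW: first cell '.' (not opp) -> no flip
Dir N: opp run (3,2) capped by W -> flip
Dir NE: opp run (3,3) (2,4), next='.' -> no flip
Dir W: first cell '.' (not opp) -> no flip
Dir E: first cell '.' (not opp) -> no flip
Dir SW: first cell '.' (not opp) -> no flip
Dir S: first cell '.' (not opp) -> no flip
Dir SE: first cell '.' (not opp) -> no flip
All flips: (3,2)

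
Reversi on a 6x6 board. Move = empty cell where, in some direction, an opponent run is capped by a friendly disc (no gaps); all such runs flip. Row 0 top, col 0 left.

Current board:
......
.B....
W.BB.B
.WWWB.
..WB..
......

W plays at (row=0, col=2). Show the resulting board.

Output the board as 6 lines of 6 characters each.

Place W at (0,2); scan 8 dirs for brackets.
Dir NW: edge -> no flip
Dir N: edge -> no flip
Dir NE: edge -> no flip
Dir W: first cell '.' (not opp) -> no flip
Dir E: first cell '.' (not opp) -> no flip
Dir SW: opp run (1,1) capped by W -> flip
Dir S: first cell '.' (not opp) -> no flip
Dir SE: first cell '.' (not opp) -> no flip
All flips: (1,1)

Answer: ..W...
.W....
W.BB.B
.WWWB.
..WB..
......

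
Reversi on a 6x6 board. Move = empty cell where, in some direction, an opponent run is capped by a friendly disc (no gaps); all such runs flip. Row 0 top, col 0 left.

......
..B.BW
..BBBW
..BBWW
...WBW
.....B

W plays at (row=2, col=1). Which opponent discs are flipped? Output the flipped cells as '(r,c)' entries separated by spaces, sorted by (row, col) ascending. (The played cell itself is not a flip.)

Answer: (2,2) (2,3) (2,4) (3,2)

Derivation:
Dir NW: first cell '.' (not opp) -> no flip
Dir N: first cell '.' (not opp) -> no flip
Dir NE: opp run (1,2), next='.' -> no flip
Dir W: first cell '.' (not opp) -> no flip
Dir E: opp run (2,2) (2,3) (2,4) capped by W -> flip
Dir SW: first cell '.' (not opp) -> no flip
Dir S: first cell '.' (not opp) -> no flip
Dir SE: opp run (3,2) capped by W -> flip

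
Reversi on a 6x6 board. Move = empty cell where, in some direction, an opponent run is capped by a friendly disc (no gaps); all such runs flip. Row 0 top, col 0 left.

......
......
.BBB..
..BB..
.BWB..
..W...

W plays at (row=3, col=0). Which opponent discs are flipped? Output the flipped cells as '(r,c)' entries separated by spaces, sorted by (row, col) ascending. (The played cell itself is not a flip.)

Dir NW: edge -> no flip
Dir N: first cell '.' (not opp) -> no flip
Dir NE: opp run (2,1), next='.' -> no flip
Dir W: edge -> no flip
Dir E: first cell '.' (not opp) -> no flip
Dir SW: edge -> no flip
Dir S: first cell '.' (not opp) -> no flip
Dir SE: opp run (4,1) capped by W -> flip

Answer: (4,1)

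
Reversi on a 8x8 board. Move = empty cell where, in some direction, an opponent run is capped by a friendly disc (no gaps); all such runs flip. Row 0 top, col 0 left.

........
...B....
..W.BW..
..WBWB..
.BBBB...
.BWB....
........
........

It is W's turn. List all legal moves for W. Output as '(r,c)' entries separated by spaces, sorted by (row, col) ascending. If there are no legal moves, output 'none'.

Answer: (0,4) (1,4) (2,3) (3,0) (3,6) (4,5) (5,0) (5,4) (5,5)

Derivation:
(0,2): no bracket -> illegal
(0,3): no bracket -> illegal
(0,4): flips 1 -> legal
(1,2): no bracket -> illegal
(1,4): flips 1 -> legal
(1,5): no bracket -> illegal
(2,3): flips 1 -> legal
(2,6): no bracket -> illegal
(3,0): flips 1 -> legal
(3,1): no bracket -> illegal
(3,6): flips 1 -> legal
(4,0): no bracket -> illegal
(4,5): flips 1 -> legal
(4,6): no bracket -> illegal
(5,0): flips 2 -> legal
(5,4): flips 3 -> legal
(5,5): flips 2 -> legal
(6,0): no bracket -> illegal
(6,1): no bracket -> illegal
(6,2): no bracket -> illegal
(6,3): no bracket -> illegal
(6,4): no bracket -> illegal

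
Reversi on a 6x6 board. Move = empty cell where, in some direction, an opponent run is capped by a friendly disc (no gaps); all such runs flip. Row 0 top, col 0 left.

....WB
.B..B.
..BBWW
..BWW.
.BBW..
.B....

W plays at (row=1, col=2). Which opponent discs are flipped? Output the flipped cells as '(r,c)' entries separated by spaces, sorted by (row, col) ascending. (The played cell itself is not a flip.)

Dir NW: first cell '.' (not opp) -> no flip
Dir N: first cell '.' (not opp) -> no flip
Dir NE: first cell '.' (not opp) -> no flip
Dir W: opp run (1,1), next='.' -> no flip
Dir E: first cell '.' (not opp) -> no flip
Dir SW: first cell '.' (not opp) -> no flip
Dir S: opp run (2,2) (3,2) (4,2), next='.' -> no flip
Dir SE: opp run (2,3) capped by W -> flip

Answer: (2,3)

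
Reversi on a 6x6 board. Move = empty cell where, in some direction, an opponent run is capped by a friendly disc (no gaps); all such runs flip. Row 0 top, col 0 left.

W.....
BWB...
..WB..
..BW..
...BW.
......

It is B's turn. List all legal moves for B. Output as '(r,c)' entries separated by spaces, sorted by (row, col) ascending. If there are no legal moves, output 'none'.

(0,1): no bracket -> illegal
(0,2): no bracket -> illegal
(1,3): no bracket -> illegal
(2,0): no bracket -> illegal
(2,1): flips 1 -> legal
(2,4): no bracket -> illegal
(3,1): no bracket -> illegal
(3,4): flips 1 -> legal
(3,5): no bracket -> illegal
(4,2): no bracket -> illegal
(4,5): flips 1 -> legal
(5,3): no bracket -> illegal
(5,4): no bracket -> illegal
(5,5): no bracket -> illegal

Answer: (2,1) (3,4) (4,5)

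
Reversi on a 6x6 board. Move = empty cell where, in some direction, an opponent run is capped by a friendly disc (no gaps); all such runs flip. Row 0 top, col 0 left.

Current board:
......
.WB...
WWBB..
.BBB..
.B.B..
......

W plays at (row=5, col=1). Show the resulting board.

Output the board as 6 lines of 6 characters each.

Answer: ......
.WB...
WWBB..
.WBB..
.W.B..
.W....

Derivation:
Place W at (5,1); scan 8 dirs for brackets.
Dir NW: first cell '.' (not opp) -> no flip
Dir N: opp run (4,1) (3,1) capped by W -> flip
Dir NE: first cell '.' (not opp) -> no flip
Dir W: first cell '.' (not opp) -> no flip
Dir E: first cell '.' (not opp) -> no flip
Dir SW: edge -> no flip
Dir S: edge -> no flip
Dir SE: edge -> no flip
All flips: (3,1) (4,1)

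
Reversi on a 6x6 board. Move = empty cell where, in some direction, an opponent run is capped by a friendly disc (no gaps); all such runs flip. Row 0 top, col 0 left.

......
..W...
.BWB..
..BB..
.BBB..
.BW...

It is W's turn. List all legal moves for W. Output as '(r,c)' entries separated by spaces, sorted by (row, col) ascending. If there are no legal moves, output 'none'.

Answer: (2,0) (2,4) (3,0) (3,4) (4,4) (5,0)

Derivation:
(1,0): no bracket -> illegal
(1,1): no bracket -> illegal
(1,3): no bracket -> illegal
(1,4): no bracket -> illegal
(2,0): flips 1 -> legal
(2,4): flips 1 -> legal
(3,0): flips 2 -> legal
(3,1): no bracket -> illegal
(3,4): flips 2 -> legal
(4,0): no bracket -> illegal
(4,4): flips 1 -> legal
(5,0): flips 1 -> legal
(5,3): no bracket -> illegal
(5,4): no bracket -> illegal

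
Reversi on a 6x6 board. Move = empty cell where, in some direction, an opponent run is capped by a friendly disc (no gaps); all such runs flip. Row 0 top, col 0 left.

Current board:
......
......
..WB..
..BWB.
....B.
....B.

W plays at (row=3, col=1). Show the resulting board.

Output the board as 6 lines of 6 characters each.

Answer: ......
......
..WB..
.WWWB.
....B.
....B.

Derivation:
Place W at (3,1); scan 8 dirs for brackets.
Dir NW: first cell '.' (not opp) -> no flip
Dir N: first cell '.' (not opp) -> no flip
Dir NE: first cell 'W' (not opp) -> no flip
Dir W: first cell '.' (not opp) -> no flip
Dir E: opp run (3,2) capped by W -> flip
Dir SW: first cell '.' (not opp) -> no flip
Dir S: first cell '.' (not opp) -> no flip
Dir SE: first cell '.' (not opp) -> no flip
All flips: (3,2)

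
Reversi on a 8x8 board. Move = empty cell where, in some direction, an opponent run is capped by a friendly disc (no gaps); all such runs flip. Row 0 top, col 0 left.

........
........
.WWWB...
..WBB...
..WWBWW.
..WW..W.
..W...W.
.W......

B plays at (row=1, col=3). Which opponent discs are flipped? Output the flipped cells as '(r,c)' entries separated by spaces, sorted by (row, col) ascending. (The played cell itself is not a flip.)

Dir NW: first cell '.' (not opp) -> no flip
Dir N: first cell '.' (not opp) -> no flip
Dir NE: first cell '.' (not opp) -> no flip
Dir W: first cell '.' (not opp) -> no flip
Dir E: first cell '.' (not opp) -> no flip
Dir SW: opp run (2,2), next='.' -> no flip
Dir S: opp run (2,3) capped by B -> flip
Dir SE: first cell 'B' (not opp) -> no flip

Answer: (2,3)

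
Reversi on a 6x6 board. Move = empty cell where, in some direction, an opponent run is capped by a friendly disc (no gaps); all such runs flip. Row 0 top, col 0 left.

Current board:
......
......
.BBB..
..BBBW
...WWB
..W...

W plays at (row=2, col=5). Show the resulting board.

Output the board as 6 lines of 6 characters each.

Place W at (2,5); scan 8 dirs for brackets.
Dir NW: first cell '.' (not opp) -> no flip
Dir N: first cell '.' (not opp) -> no flip
Dir NE: edge -> no flip
Dir W: first cell '.' (not opp) -> no flip
Dir E: edge -> no flip
Dir SW: opp run (3,4) capped by W -> flip
Dir S: first cell 'W' (not opp) -> no flip
Dir SE: edge -> no flip
All flips: (3,4)

Answer: ......
......
.BBB.W
..BBWW
...WWB
..W...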